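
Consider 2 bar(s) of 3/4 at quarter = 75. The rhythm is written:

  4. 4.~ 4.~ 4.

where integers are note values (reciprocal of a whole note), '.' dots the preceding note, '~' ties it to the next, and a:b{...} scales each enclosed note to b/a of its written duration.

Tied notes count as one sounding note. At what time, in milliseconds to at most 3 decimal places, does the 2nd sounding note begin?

1. 0.0ms @ 0 + 1200.0ms (3/2)
2. 1200.0ms @ 3/2 + 3600.0ms (9/2)

note 2 onset = 3/2b = 1200.0ms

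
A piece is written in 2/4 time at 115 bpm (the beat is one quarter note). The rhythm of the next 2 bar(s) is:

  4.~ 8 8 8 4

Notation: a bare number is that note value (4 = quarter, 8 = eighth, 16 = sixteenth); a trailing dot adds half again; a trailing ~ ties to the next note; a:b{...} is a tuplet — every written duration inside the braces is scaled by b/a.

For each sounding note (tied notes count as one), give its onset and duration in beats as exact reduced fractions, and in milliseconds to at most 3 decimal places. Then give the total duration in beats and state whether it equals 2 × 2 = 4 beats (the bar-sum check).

1) 0.0ms=0b +1043.478ms=2b
2) 1043.478ms=2b +260.87ms=1/2b
3) 1304.348ms=5/2b +260.87ms=1/2b
4) 1565.217ms=3b +521.739ms=1b
Σ=4b of 4 (115bpm 2/4) — PASS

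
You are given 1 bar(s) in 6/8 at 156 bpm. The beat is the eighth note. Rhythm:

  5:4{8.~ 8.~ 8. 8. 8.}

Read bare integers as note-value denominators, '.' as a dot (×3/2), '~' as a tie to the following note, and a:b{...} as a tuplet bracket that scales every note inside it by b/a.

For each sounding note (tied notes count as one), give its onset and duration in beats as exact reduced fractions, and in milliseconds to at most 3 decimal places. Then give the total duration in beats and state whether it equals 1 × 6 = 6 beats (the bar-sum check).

1) 0.0ms=0b +1384.615ms=18/5b
2) 1384.615ms=18/5b +461.538ms=6/5b
3) 1846.154ms=24/5b +461.538ms=6/5b
Σ=6b of 6 (156bpm 6/8) — PASS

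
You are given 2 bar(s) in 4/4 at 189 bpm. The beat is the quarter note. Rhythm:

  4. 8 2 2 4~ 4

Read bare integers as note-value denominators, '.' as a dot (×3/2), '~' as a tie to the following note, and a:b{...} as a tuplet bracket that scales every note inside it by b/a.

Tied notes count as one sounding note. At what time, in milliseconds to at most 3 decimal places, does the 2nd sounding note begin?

note 2 onset = 3/2b = 476.19ms

1. 0.0ms @ 0 + 476.19ms (3/2)
2. 476.19ms @ 3/2 + 158.73ms (1/2)
3. 634.921ms @ 2 + 634.921ms (2)
4. 1269.841ms @ 4 + 634.921ms (2)
5. 1904.762ms @ 6 + 634.921ms (2)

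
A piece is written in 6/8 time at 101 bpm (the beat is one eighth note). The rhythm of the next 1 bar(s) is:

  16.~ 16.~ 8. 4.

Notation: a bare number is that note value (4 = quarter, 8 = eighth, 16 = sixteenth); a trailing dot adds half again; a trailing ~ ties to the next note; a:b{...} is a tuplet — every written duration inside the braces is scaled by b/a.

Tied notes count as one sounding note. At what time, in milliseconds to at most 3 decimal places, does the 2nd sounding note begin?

note 2 onset = 3b = 1782.178ms

1. 0.0ms @ 0 + 1782.178ms (3)
2. 1782.178ms @ 3 + 1782.178ms (3)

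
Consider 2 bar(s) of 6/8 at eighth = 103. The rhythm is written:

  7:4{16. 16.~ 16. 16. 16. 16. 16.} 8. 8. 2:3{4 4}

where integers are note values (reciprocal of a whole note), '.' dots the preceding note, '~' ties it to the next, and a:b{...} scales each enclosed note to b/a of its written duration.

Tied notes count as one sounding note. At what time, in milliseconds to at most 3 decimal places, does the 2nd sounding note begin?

note 2 onset = 3/7b = 249.653ms

1. 0.0ms @ 0 + 249.653ms (3/7)
2. 249.653ms @ 3/7 + 499.307ms (6/7)
3. 748.96ms @ 9/7 + 249.653ms (3/7)
4. 998.613ms @ 12/7 + 249.653ms (3/7)
5. 1248.266ms @ 15/7 + 249.653ms (3/7)
6. 1497.92ms @ 18/7 + 249.653ms (3/7)
7. 1747.573ms @ 3 + 873.786ms (3/2)
8. 2621.359ms @ 9/2 + 873.786ms (3/2)
9. 3495.146ms @ 6 + 1747.573ms (3)
10. 5242.718ms @ 9 + 1747.573ms (3)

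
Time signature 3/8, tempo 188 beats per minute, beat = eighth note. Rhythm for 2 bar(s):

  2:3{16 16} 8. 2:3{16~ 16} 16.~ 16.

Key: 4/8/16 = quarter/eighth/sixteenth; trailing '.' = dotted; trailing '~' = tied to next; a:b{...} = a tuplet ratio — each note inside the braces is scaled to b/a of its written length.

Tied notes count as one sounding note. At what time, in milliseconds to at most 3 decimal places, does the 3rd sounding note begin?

note 3 onset = 3/2b = 478.723ms

1. 0.0ms @ 0 + 239.362ms (3/4)
2. 239.362ms @ 3/4 + 239.362ms (3/4)
3. 478.723ms @ 3/2 + 478.723ms (3/2)
4. 957.447ms @ 3 + 478.723ms (3/2)
5. 1436.17ms @ 9/2 + 478.723ms (3/2)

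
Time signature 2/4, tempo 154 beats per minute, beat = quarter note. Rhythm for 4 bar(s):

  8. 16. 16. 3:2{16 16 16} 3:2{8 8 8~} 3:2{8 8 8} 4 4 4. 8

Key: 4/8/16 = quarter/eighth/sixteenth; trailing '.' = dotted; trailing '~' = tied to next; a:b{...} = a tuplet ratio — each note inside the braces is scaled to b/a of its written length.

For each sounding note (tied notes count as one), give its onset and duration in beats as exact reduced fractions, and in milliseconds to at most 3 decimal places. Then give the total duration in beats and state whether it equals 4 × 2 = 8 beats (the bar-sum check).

1) 0.0ms=0b +292.208ms=3/4b
2) 292.208ms=3/4b +146.104ms=3/8b
3) 438.312ms=9/8b +146.104ms=3/8b
4) 584.416ms=3/2b +64.935ms=1/6b
5) 649.351ms=5/3b +64.935ms=1/6b
6) 714.286ms=11/6b +64.935ms=1/6b
7) 779.221ms=2b +129.87ms=1/3b
8) 909.091ms=7/3b +129.87ms=1/3b
9) 1038.961ms=8/3b +259.74ms=2/3b
10) 1298.701ms=10/3b +129.87ms=1/3b
11) 1428.571ms=11/3b +129.87ms=1/3b
12) 1558.442ms=4b +389.61ms=1b
13) 1948.052ms=5b +389.61ms=1b
14) 2337.662ms=6b +584.416ms=3/2b
15) 2922.078ms=15/2b +194.805ms=1/2b
Σ=8b of 8 (154bpm 2/4) — PASS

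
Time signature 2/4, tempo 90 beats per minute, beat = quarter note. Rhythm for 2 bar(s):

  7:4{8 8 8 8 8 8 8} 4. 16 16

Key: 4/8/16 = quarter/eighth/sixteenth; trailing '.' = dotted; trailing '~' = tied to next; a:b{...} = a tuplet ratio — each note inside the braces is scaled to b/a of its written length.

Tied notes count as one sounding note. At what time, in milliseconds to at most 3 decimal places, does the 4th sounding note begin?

1. 0.0ms @ 0 + 190.476ms (2/7)
2. 190.476ms @ 2/7 + 190.476ms (2/7)
3. 380.952ms @ 4/7 + 190.476ms (2/7)
4. 571.429ms @ 6/7 + 190.476ms (2/7)
5. 761.905ms @ 8/7 + 190.476ms (2/7)
6. 952.381ms @ 10/7 + 190.476ms (2/7)
7. 1142.857ms @ 12/7 + 190.476ms (2/7)
8. 1333.333ms @ 2 + 1000.0ms (3/2)
9. 2333.333ms @ 7/2 + 166.667ms (1/4)
10. 2500.0ms @ 15/4 + 166.667ms (1/4)

note 4 onset = 6/7b = 571.429ms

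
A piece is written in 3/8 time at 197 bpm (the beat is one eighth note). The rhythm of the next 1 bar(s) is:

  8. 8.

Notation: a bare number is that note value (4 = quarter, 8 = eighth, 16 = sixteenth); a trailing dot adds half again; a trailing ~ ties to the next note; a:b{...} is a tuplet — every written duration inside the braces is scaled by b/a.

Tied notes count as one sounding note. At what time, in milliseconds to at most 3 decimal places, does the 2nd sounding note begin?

note 2 onset = 3/2b = 456.853ms

1. 0.0ms @ 0 + 456.853ms (3/2)
2. 456.853ms @ 3/2 + 456.853ms (3/2)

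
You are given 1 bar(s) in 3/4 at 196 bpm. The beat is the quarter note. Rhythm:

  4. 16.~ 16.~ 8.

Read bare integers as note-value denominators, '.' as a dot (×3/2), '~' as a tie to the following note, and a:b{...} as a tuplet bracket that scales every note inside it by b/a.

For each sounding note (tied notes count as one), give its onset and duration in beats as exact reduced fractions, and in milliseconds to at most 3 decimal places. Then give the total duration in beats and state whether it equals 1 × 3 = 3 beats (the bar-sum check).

1) 0.0ms=0b +459.184ms=3/2b
2) 459.184ms=3/2b +459.184ms=3/2b
Σ=3b of 3 (196bpm 3/4) — PASS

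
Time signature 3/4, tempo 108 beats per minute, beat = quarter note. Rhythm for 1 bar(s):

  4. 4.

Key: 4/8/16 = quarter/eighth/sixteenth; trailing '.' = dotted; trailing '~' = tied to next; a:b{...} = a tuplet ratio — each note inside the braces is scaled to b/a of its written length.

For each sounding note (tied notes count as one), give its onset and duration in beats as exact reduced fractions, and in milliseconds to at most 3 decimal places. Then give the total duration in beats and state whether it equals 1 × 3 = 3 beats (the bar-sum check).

1) 0.0ms=0b +833.333ms=3/2b
2) 833.333ms=3/2b +833.333ms=3/2b
Σ=3b of 3 (108bpm 3/4) — PASS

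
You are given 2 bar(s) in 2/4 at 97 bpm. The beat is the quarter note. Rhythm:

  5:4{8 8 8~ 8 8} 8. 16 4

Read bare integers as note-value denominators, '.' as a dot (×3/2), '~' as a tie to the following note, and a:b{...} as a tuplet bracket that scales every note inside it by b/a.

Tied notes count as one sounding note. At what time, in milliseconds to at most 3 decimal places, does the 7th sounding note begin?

note 7 onset = 3b = 1855.67ms

1. 0.0ms @ 0 + 247.423ms (2/5)
2. 247.423ms @ 2/5 + 247.423ms (2/5)
3. 494.845ms @ 4/5 + 494.845ms (4/5)
4. 989.691ms @ 8/5 + 247.423ms (2/5)
5. 1237.113ms @ 2 + 463.918ms (3/4)
6. 1701.031ms @ 11/4 + 154.639ms (1/4)
7. 1855.67ms @ 3 + 618.557ms (1)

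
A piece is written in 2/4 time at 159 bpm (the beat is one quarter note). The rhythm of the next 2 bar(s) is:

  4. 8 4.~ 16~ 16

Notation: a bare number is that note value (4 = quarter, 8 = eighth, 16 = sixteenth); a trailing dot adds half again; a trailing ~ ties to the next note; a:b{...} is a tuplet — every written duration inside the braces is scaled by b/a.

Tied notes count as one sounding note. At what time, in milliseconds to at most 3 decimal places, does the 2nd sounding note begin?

note 2 onset = 3/2b = 566.038ms

1. 0.0ms @ 0 + 566.038ms (3/2)
2. 566.038ms @ 3/2 + 188.679ms (1/2)
3. 754.717ms @ 2 + 754.717ms (2)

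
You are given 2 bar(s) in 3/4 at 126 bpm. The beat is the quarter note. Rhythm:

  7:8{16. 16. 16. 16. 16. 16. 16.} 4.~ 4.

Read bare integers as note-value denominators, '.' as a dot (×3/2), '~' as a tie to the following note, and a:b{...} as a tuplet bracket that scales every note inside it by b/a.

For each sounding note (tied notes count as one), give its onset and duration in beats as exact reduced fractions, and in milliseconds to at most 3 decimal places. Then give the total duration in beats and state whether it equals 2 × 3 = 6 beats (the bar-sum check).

1) 0.0ms=0b +204.082ms=3/7b
2) 204.082ms=3/7b +204.082ms=3/7b
3) 408.163ms=6/7b +204.082ms=3/7b
4) 612.245ms=9/7b +204.082ms=3/7b
5) 816.327ms=12/7b +204.082ms=3/7b
6) 1020.408ms=15/7b +204.082ms=3/7b
7) 1224.49ms=18/7b +204.082ms=3/7b
8) 1428.571ms=3b +1428.571ms=3b
Σ=6b of 6 (126bpm 3/4) — PASS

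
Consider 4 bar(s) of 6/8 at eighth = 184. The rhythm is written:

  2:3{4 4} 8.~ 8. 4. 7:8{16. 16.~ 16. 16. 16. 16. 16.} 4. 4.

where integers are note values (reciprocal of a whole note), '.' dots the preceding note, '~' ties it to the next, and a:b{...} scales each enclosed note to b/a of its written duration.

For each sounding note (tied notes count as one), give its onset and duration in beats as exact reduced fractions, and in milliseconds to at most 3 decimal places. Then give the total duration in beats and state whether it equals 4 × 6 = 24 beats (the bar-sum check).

1) 0.0ms=0b +978.261ms=3b
2) 978.261ms=3b +978.261ms=3b
3) 1956.522ms=6b +978.261ms=3b
4) 2934.783ms=9b +978.261ms=3b
5) 3913.043ms=12b +279.503ms=6/7b
6) 4192.547ms=90/7b +559.006ms=12/7b
7) 4751.553ms=102/7b +279.503ms=6/7b
8) 5031.056ms=108/7b +279.503ms=6/7b
9) 5310.559ms=114/7b +279.503ms=6/7b
10) 5590.062ms=120/7b +279.503ms=6/7b
11) 5869.565ms=18b +978.261ms=3b
12) 6847.826ms=21b +978.261ms=3b
Σ=24b of 24 (184bpm 6/8) — PASS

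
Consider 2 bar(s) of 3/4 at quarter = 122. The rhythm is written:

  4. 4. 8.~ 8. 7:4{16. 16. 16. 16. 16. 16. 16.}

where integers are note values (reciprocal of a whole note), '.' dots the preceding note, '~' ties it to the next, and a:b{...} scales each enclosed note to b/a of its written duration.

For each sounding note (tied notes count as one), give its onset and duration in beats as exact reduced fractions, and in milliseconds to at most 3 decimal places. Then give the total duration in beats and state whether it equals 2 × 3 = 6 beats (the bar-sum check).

1) 0.0ms=0b +737.705ms=3/2b
2) 737.705ms=3/2b +737.705ms=3/2b
3) 1475.41ms=3b +737.705ms=3/2b
4) 2213.115ms=9/2b +105.386ms=3/14b
5) 2318.501ms=33/7b +105.386ms=3/14b
6) 2423.888ms=69/14b +105.386ms=3/14b
7) 2529.274ms=36/7b +105.386ms=3/14b
8) 2634.66ms=75/14b +105.386ms=3/14b
9) 2740.047ms=39/7b +105.386ms=3/14b
10) 2845.433ms=81/14b +105.386ms=3/14b
Σ=6b of 6 (122bpm 3/4) — PASS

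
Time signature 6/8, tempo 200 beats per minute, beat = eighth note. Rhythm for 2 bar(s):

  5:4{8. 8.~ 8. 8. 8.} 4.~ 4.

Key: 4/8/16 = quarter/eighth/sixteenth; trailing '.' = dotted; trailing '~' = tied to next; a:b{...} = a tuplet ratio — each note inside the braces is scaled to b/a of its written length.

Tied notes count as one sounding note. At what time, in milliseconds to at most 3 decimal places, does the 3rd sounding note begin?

1. 0.0ms @ 0 + 360.0ms (6/5)
2. 360.0ms @ 6/5 + 720.0ms (12/5)
3. 1080.0ms @ 18/5 + 360.0ms (6/5)
4. 1440.0ms @ 24/5 + 360.0ms (6/5)
5. 1800.0ms @ 6 + 1800.0ms (6)

note 3 onset = 18/5b = 1080.0ms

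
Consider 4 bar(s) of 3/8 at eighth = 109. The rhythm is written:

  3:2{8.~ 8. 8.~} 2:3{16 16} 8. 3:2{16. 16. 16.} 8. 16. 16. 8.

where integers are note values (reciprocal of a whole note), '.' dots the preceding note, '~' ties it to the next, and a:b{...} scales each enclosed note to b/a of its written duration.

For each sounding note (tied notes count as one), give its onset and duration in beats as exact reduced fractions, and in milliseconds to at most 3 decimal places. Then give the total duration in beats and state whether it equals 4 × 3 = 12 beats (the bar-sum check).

1) 0.0ms=0b +1100.917ms=2b
2) 1100.917ms=2b +963.303ms=7/4b
3) 2064.22ms=15/4b +412.844ms=3/4b
4) 2477.064ms=9/2b +825.688ms=3/2b
5) 3302.752ms=6b +275.229ms=1/2b
6) 3577.982ms=13/2b +275.229ms=1/2b
7) 3853.211ms=7b +275.229ms=1/2b
8) 4128.44ms=15/2b +825.688ms=3/2b
9) 4954.128ms=9b +412.844ms=3/4b
10) 5366.972ms=39/4b +412.844ms=3/4b
11) 5779.817ms=21/2b +825.688ms=3/2b
Σ=12b of 12 (109bpm 3/8) — PASS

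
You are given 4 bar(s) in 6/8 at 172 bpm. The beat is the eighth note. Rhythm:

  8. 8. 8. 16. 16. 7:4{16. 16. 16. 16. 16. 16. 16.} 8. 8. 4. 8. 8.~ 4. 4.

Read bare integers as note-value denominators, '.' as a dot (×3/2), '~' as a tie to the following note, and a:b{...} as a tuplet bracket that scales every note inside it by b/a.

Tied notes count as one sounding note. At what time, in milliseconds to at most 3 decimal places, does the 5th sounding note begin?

note 5 onset = 21/4b = 1831.395ms

1. 0.0ms @ 0 + 523.256ms (3/2)
2. 523.256ms @ 3/2 + 523.256ms (3/2)
3. 1046.512ms @ 3 + 523.256ms (3/2)
4. 1569.767ms @ 9/2 + 261.628ms (3/4)
5. 1831.395ms @ 21/4 + 261.628ms (3/4)
6. 2093.023ms @ 6 + 149.502ms (3/7)
7. 2242.525ms @ 45/7 + 149.502ms (3/7)
8. 2392.027ms @ 48/7 + 149.502ms (3/7)
9. 2541.528ms @ 51/7 + 149.502ms (3/7)
10. 2691.03ms @ 54/7 + 149.502ms (3/7)
11. 2840.532ms @ 57/7 + 149.502ms (3/7)
12. 2990.033ms @ 60/7 + 149.502ms (3/7)
13. 3139.535ms @ 9 + 523.256ms (3/2)
14. 3662.791ms @ 21/2 + 523.256ms (3/2)
15. 4186.047ms @ 12 + 1046.512ms (3)
16. 5232.558ms @ 15 + 523.256ms (3/2)
17. 5755.814ms @ 33/2 + 1569.767ms (9/2)
18. 7325.581ms @ 21 + 1046.512ms (3)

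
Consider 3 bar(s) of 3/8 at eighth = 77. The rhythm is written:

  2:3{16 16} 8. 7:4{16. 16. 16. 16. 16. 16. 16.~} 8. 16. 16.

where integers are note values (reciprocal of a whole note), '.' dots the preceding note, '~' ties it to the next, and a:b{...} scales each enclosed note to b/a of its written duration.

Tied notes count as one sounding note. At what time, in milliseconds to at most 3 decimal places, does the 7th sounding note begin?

1. 0.0ms @ 0 + 584.416ms (3/4)
2. 584.416ms @ 3/4 + 584.416ms (3/4)
3. 1168.831ms @ 3/2 + 1168.831ms (3/2)
4. 2337.662ms @ 3 + 333.952ms (3/7)
5. 2671.614ms @ 24/7 + 333.952ms (3/7)
6. 3005.566ms @ 27/7 + 333.952ms (3/7)
7. 3339.518ms @ 30/7 + 333.952ms (3/7)
8. 3673.469ms @ 33/7 + 333.952ms (3/7)
9. 4007.421ms @ 36/7 + 333.952ms (3/7)
10. 4341.373ms @ 39/7 + 1502.783ms (27/14)
11. 5844.156ms @ 15/2 + 584.416ms (3/4)
12. 6428.571ms @ 33/4 + 584.416ms (3/4)

note 7 onset = 30/7b = 3339.518ms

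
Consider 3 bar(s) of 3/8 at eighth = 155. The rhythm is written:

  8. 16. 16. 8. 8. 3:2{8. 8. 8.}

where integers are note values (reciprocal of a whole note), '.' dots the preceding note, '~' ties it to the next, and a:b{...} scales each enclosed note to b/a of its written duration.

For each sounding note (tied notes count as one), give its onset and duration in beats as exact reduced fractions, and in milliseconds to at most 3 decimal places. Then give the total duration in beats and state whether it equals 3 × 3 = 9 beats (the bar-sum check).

1) 0.0ms=0b +580.645ms=3/2b
2) 580.645ms=3/2b +290.323ms=3/4b
3) 870.968ms=9/4b +290.323ms=3/4b
4) 1161.29ms=3b +580.645ms=3/2b
5) 1741.935ms=9/2b +580.645ms=3/2b
6) 2322.581ms=6b +387.097ms=1b
7) 2709.677ms=7b +387.097ms=1b
8) 3096.774ms=8b +387.097ms=1b
Σ=9b of 9 (155bpm 3/8) — PASS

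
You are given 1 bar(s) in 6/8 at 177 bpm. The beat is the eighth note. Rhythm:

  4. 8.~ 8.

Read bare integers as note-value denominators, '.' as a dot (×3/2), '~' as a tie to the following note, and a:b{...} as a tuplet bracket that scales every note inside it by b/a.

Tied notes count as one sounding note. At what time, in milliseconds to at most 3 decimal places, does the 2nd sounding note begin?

note 2 onset = 3b = 1016.949ms

1. 0.0ms @ 0 + 1016.949ms (3)
2. 1016.949ms @ 3 + 1016.949ms (3)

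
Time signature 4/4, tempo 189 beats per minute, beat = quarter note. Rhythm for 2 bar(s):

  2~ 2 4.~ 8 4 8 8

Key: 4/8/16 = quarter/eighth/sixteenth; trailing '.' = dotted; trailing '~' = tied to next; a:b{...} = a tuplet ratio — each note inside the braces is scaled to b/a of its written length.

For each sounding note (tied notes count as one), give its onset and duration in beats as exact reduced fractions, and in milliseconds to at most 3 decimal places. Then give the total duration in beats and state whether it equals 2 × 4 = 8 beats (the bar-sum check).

1) 0.0ms=0b +1269.841ms=4b
2) 1269.841ms=4b +634.921ms=2b
3) 1904.762ms=6b +317.46ms=1b
4) 2222.222ms=7b +158.73ms=1/2b
5) 2380.952ms=15/2b +158.73ms=1/2b
Σ=8b of 8 (189bpm 4/4) — PASS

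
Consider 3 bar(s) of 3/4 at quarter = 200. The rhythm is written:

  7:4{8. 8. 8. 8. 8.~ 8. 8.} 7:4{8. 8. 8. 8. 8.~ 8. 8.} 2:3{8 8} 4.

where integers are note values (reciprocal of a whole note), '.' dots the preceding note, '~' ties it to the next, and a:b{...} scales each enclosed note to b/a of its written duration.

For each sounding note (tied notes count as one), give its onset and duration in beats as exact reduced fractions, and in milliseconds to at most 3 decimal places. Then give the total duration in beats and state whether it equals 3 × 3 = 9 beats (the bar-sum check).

1) 0.0ms=0b +128.571ms=3/7b
2) 128.571ms=3/7b +128.571ms=3/7b
3) 257.143ms=6/7b +128.571ms=3/7b
4) 385.714ms=9/7b +128.571ms=3/7b
5) 514.286ms=12/7b +257.143ms=6/7b
6) 771.429ms=18/7b +128.571ms=3/7b
7) 900.0ms=3b +128.571ms=3/7b
8) 1028.571ms=24/7b +128.571ms=3/7b
9) 1157.143ms=27/7b +128.571ms=3/7b
10) 1285.714ms=30/7b +128.571ms=3/7b
11) 1414.286ms=33/7b +257.143ms=6/7b
12) 1671.429ms=39/7b +128.571ms=3/7b
13) 1800.0ms=6b +225.0ms=3/4b
14) 2025.0ms=27/4b +225.0ms=3/4b
15) 2250.0ms=15/2b +450.0ms=3/2b
Σ=9b of 9 (200bpm 3/4) — PASS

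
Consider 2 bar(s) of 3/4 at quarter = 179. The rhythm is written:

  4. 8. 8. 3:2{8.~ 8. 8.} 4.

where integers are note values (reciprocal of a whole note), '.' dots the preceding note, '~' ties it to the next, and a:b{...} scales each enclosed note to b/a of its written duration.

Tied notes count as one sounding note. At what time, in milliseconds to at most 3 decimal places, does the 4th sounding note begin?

note 4 onset = 3b = 1005.587ms

1. 0.0ms @ 0 + 502.793ms (3/2)
2. 502.793ms @ 3/2 + 251.397ms (3/4)
3. 754.19ms @ 9/4 + 251.397ms (3/4)
4. 1005.587ms @ 3 + 335.196ms (1)
5. 1340.782ms @ 4 + 167.598ms (1/2)
6. 1508.38ms @ 9/2 + 502.793ms (3/2)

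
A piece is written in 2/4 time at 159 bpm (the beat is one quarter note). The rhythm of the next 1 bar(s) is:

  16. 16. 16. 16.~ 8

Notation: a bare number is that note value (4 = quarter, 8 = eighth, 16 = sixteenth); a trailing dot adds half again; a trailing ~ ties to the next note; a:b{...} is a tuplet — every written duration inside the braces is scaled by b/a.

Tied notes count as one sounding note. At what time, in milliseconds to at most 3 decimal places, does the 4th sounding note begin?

note 4 onset = 9/8b = 424.528ms

1. 0.0ms @ 0 + 141.509ms (3/8)
2. 141.509ms @ 3/8 + 141.509ms (3/8)
3. 283.019ms @ 3/4 + 141.509ms (3/8)
4. 424.528ms @ 9/8 + 330.189ms (7/8)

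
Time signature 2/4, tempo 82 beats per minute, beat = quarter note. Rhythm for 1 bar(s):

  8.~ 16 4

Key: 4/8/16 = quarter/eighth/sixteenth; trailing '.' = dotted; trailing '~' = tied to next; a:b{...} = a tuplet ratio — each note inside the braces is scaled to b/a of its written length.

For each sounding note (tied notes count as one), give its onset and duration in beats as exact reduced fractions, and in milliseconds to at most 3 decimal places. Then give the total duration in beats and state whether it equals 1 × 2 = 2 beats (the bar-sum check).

1) 0.0ms=0b +731.707ms=1b
2) 731.707ms=1b +731.707ms=1b
Σ=2b of 2 (82bpm 2/4) — PASS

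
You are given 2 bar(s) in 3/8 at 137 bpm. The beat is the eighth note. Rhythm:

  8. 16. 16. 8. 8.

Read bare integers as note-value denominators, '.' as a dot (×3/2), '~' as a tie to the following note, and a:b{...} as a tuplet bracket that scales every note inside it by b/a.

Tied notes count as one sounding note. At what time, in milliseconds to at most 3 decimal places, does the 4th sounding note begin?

note 4 onset = 3b = 1313.869ms

1. 0.0ms @ 0 + 656.934ms (3/2)
2. 656.934ms @ 3/2 + 328.467ms (3/4)
3. 985.401ms @ 9/4 + 328.467ms (3/4)
4. 1313.869ms @ 3 + 656.934ms (3/2)
5. 1970.803ms @ 9/2 + 656.934ms (3/2)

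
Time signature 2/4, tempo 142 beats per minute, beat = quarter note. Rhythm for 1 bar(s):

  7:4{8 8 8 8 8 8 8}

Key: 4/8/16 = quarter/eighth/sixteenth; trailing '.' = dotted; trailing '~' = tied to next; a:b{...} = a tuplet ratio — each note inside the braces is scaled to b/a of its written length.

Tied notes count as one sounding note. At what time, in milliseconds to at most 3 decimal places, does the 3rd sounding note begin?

1. 0.0ms @ 0 + 120.724ms (2/7)
2. 120.724ms @ 2/7 + 120.724ms (2/7)
3. 241.449ms @ 4/7 + 120.724ms (2/7)
4. 362.173ms @ 6/7 + 120.724ms (2/7)
5. 482.897ms @ 8/7 + 120.724ms (2/7)
6. 603.622ms @ 10/7 + 120.724ms (2/7)
7. 724.346ms @ 12/7 + 120.724ms (2/7)

note 3 onset = 4/7b = 241.449ms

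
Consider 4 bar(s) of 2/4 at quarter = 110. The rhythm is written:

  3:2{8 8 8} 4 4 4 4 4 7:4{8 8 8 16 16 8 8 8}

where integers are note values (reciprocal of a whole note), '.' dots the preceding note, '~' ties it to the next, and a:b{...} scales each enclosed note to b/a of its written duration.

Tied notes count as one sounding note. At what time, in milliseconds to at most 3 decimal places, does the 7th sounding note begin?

note 7 onset = 4b = 2181.818ms

1. 0.0ms @ 0 + 181.818ms (1/3)
2. 181.818ms @ 1/3 + 181.818ms (1/3)
3. 363.636ms @ 2/3 + 181.818ms (1/3)
4. 545.455ms @ 1 + 545.455ms (1)
5. 1090.909ms @ 2 + 545.455ms (1)
6. 1636.364ms @ 3 + 545.455ms (1)
7. 2181.818ms @ 4 + 545.455ms (1)
8. 2727.273ms @ 5 + 545.455ms (1)
9. 3272.727ms @ 6 + 155.844ms (2/7)
10. 3428.571ms @ 44/7 + 155.844ms (2/7)
11. 3584.416ms @ 46/7 + 155.844ms (2/7)
12. 3740.26ms @ 48/7 + 77.922ms (1/7)
13. 3818.182ms @ 7 + 77.922ms (1/7)
14. 3896.104ms @ 50/7 + 155.844ms (2/7)
15. 4051.948ms @ 52/7 + 155.844ms (2/7)
16. 4207.792ms @ 54/7 + 155.844ms (2/7)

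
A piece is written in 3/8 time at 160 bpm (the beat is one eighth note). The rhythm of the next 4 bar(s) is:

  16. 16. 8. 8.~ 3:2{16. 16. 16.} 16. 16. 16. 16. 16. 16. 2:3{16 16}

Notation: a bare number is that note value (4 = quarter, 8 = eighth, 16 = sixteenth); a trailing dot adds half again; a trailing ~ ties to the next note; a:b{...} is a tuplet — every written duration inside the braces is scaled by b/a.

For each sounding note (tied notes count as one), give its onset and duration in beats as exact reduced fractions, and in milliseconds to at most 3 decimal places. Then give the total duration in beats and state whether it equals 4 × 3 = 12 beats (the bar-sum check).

1) 0.0ms=0b +281.25ms=3/4b
2) 281.25ms=3/4b +281.25ms=3/4b
3) 562.5ms=3/2b +562.5ms=3/2b
4) 1125.0ms=3b +750.0ms=2b
5) 1875.0ms=5b +187.5ms=1/2b
6) 2062.5ms=11/2b +187.5ms=1/2b
7) 2250.0ms=6b +281.25ms=3/4b
8) 2531.25ms=27/4b +281.25ms=3/4b
9) 2812.5ms=15/2b +281.25ms=3/4b
10) 3093.75ms=33/4b +281.25ms=3/4b
11) 3375.0ms=9b +281.25ms=3/4b
12) 3656.25ms=39/4b +281.25ms=3/4b
13) 3937.5ms=21/2b +281.25ms=3/4b
14) 4218.75ms=45/4b +281.25ms=3/4b
Σ=12b of 12 (160bpm 3/8) — PASS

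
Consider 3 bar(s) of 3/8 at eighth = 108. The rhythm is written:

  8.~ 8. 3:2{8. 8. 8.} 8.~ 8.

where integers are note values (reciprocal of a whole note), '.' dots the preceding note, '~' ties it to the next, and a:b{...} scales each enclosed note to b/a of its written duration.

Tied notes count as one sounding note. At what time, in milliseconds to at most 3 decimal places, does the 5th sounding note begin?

1. 0.0ms @ 0 + 1666.667ms (3)
2. 1666.667ms @ 3 + 555.556ms (1)
3. 2222.222ms @ 4 + 555.556ms (1)
4. 2777.778ms @ 5 + 555.556ms (1)
5. 3333.333ms @ 6 + 1666.667ms (3)

note 5 onset = 6b = 3333.333ms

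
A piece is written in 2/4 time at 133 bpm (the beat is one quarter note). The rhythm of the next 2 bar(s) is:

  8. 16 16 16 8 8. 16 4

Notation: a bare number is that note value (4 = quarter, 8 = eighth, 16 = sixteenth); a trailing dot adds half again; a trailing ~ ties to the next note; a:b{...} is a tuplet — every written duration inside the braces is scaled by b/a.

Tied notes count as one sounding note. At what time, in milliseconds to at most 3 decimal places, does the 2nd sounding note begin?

note 2 onset = 3/4b = 338.346ms

1. 0.0ms @ 0 + 338.346ms (3/4)
2. 338.346ms @ 3/4 + 112.782ms (1/4)
3. 451.128ms @ 1 + 112.782ms (1/4)
4. 563.91ms @ 5/4 + 112.782ms (1/4)
5. 676.692ms @ 3/2 + 225.564ms (1/2)
6. 902.256ms @ 2 + 338.346ms (3/4)
7. 1240.602ms @ 11/4 + 112.782ms (1/4)
8. 1353.383ms @ 3 + 451.128ms (1)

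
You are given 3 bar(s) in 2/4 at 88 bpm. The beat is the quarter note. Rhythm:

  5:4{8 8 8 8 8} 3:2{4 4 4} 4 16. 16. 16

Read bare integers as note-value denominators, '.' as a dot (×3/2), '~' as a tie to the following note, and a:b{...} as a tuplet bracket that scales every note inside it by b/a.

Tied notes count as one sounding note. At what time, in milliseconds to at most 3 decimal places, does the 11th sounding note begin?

note 11 onset = 43/8b = 3664.773ms

1. 0.0ms @ 0 + 272.727ms (2/5)
2. 272.727ms @ 2/5 + 272.727ms (2/5)
3. 545.455ms @ 4/5 + 272.727ms (2/5)
4. 818.182ms @ 6/5 + 272.727ms (2/5)
5. 1090.909ms @ 8/5 + 272.727ms (2/5)
6. 1363.636ms @ 2 + 454.545ms (2/3)
7. 1818.182ms @ 8/3 + 454.545ms (2/3)
8. 2272.727ms @ 10/3 + 454.545ms (2/3)
9. 2727.273ms @ 4 + 681.818ms (1)
10. 3409.091ms @ 5 + 255.682ms (3/8)
11. 3664.773ms @ 43/8 + 255.682ms (3/8)
12. 3920.455ms @ 23/4 + 170.455ms (1/4)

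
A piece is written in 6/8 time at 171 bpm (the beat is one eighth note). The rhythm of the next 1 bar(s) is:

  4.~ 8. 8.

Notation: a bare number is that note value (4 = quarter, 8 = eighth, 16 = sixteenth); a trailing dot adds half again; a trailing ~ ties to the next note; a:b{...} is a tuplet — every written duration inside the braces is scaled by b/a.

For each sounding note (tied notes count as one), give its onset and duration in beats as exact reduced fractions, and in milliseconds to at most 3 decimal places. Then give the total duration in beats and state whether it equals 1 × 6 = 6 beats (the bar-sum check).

1) 0.0ms=0b +1578.947ms=9/2b
2) 1578.947ms=9/2b +526.316ms=3/2b
Σ=6b of 6 (171bpm 6/8) — PASS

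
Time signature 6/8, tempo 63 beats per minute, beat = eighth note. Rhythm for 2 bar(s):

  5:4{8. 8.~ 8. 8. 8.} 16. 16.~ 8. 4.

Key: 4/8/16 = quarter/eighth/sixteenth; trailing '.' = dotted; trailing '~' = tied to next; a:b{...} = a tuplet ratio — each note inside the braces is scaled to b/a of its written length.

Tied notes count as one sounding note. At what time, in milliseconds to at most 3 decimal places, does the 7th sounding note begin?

note 7 onset = 9b = 8571.429ms

1. 0.0ms @ 0 + 1142.857ms (6/5)
2. 1142.857ms @ 6/5 + 2285.714ms (12/5)
3. 3428.571ms @ 18/5 + 1142.857ms (6/5)
4. 4571.429ms @ 24/5 + 1142.857ms (6/5)
5. 5714.286ms @ 6 + 714.286ms (3/4)
6. 6428.571ms @ 27/4 + 2142.857ms (9/4)
7. 8571.429ms @ 9 + 2857.143ms (3)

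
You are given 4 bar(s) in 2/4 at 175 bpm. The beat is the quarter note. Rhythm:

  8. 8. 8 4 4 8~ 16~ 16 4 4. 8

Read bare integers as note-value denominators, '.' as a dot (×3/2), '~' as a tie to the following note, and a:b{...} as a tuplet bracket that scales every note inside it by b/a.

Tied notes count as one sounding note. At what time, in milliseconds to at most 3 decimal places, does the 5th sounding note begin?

1. 0.0ms @ 0 + 257.143ms (3/4)
2. 257.143ms @ 3/4 + 257.143ms (3/4)
3. 514.286ms @ 3/2 + 171.429ms (1/2)
4. 685.714ms @ 2 + 342.857ms (1)
5. 1028.571ms @ 3 + 342.857ms (1)
6. 1371.429ms @ 4 + 342.857ms (1)
7. 1714.286ms @ 5 + 342.857ms (1)
8. 2057.143ms @ 6 + 514.286ms (3/2)
9. 2571.429ms @ 15/2 + 171.429ms (1/2)

note 5 onset = 3b = 1028.571ms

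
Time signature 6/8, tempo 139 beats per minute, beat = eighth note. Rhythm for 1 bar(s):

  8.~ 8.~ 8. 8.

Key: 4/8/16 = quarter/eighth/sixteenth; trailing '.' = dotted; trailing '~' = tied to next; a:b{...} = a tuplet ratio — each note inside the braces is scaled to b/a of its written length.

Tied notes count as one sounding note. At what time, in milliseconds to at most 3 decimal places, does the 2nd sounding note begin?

note 2 onset = 9/2b = 1942.446ms

1. 0.0ms @ 0 + 1942.446ms (9/2)
2. 1942.446ms @ 9/2 + 647.482ms (3/2)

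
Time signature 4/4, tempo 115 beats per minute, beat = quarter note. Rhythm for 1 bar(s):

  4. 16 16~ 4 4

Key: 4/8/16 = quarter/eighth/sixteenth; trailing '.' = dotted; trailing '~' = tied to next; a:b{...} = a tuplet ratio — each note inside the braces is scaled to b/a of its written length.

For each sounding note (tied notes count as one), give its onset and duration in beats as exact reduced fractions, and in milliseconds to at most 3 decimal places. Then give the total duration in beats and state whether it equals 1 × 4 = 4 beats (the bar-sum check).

1) 0.0ms=0b +782.609ms=3/2b
2) 782.609ms=3/2b +130.435ms=1/4b
3) 913.043ms=7/4b +652.174ms=5/4b
4) 1565.217ms=3b +521.739ms=1b
Σ=4b of 4 (115bpm 4/4) — PASS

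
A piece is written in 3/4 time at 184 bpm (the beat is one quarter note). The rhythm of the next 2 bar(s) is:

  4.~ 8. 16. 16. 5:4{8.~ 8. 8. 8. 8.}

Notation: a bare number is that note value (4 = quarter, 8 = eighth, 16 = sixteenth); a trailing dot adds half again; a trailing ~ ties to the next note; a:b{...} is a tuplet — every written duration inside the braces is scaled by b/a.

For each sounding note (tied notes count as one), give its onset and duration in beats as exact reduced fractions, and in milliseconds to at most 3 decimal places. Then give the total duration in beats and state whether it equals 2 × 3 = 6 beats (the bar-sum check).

1) 0.0ms=0b +733.696ms=9/4b
2) 733.696ms=9/4b +122.283ms=3/8b
3) 855.978ms=21/8b +122.283ms=3/8b
4) 978.261ms=3b +391.304ms=6/5b
5) 1369.565ms=21/5b +195.652ms=3/5b
6) 1565.217ms=24/5b +195.652ms=3/5b
7) 1760.87ms=27/5b +195.652ms=3/5b
Σ=6b of 6 (184bpm 3/4) — PASS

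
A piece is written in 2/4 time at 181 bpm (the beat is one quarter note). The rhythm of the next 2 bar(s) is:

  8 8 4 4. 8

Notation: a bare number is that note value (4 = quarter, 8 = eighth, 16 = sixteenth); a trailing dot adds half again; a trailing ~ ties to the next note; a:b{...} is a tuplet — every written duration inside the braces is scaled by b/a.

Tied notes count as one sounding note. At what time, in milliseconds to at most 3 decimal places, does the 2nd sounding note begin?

1. 0.0ms @ 0 + 165.746ms (1/2)
2. 165.746ms @ 1/2 + 165.746ms (1/2)
3. 331.492ms @ 1 + 331.492ms (1)
4. 662.983ms @ 2 + 497.238ms (3/2)
5. 1160.221ms @ 7/2 + 165.746ms (1/2)

note 2 onset = 1/2b = 165.746ms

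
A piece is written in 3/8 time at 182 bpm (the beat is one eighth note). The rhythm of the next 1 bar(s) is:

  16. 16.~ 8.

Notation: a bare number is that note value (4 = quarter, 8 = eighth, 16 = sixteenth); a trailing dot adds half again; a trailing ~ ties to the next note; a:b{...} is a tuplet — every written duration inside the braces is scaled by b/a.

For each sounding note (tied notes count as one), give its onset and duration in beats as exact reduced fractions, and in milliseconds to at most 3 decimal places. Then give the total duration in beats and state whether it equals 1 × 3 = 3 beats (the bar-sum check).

1) 0.0ms=0b +247.253ms=3/4b
2) 247.253ms=3/4b +741.758ms=9/4b
Σ=3b of 3 (182bpm 3/8) — PASS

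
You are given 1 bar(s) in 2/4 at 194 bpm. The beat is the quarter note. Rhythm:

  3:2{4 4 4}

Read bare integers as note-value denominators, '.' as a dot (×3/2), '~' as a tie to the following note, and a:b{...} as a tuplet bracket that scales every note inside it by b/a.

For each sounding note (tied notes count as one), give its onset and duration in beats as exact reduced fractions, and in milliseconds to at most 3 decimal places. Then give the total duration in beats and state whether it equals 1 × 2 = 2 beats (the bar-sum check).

1) 0.0ms=0b +206.186ms=2/3b
2) 206.186ms=2/3b +206.186ms=2/3b
3) 412.371ms=4/3b +206.186ms=2/3b
Σ=2b of 2 (194bpm 2/4) — PASS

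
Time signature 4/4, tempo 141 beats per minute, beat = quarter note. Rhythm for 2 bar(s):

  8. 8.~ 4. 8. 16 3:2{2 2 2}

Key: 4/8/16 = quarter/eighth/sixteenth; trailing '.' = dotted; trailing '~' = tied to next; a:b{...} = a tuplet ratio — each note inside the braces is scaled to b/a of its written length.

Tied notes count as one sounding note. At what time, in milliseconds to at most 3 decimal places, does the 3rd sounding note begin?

note 3 onset = 3b = 1276.596ms

1. 0.0ms @ 0 + 319.149ms (3/4)
2. 319.149ms @ 3/4 + 957.447ms (9/4)
3. 1276.596ms @ 3 + 319.149ms (3/4)
4. 1595.745ms @ 15/4 + 106.383ms (1/4)
5. 1702.128ms @ 4 + 567.376ms (4/3)
6. 2269.504ms @ 16/3 + 567.376ms (4/3)
7. 2836.879ms @ 20/3 + 567.376ms (4/3)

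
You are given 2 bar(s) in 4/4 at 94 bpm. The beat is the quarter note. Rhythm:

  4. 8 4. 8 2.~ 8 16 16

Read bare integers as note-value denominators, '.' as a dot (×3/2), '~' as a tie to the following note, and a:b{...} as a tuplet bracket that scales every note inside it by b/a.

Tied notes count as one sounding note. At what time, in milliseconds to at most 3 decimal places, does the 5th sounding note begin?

1. 0.0ms @ 0 + 957.447ms (3/2)
2. 957.447ms @ 3/2 + 319.149ms (1/2)
3. 1276.596ms @ 2 + 957.447ms (3/2)
4. 2234.043ms @ 7/2 + 319.149ms (1/2)
5. 2553.191ms @ 4 + 2234.043ms (7/2)
6. 4787.234ms @ 15/2 + 159.574ms (1/4)
7. 4946.809ms @ 31/4 + 159.574ms (1/4)

note 5 onset = 4b = 2553.191ms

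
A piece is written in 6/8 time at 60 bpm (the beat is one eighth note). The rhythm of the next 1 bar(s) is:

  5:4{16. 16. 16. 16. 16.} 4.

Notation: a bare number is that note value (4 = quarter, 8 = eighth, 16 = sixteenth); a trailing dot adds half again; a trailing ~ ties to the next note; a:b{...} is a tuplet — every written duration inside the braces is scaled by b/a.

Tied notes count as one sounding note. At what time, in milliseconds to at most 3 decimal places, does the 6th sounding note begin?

1. 0.0ms @ 0 + 600.0ms (3/5)
2. 600.0ms @ 3/5 + 600.0ms (3/5)
3. 1200.0ms @ 6/5 + 600.0ms (3/5)
4. 1800.0ms @ 9/5 + 600.0ms (3/5)
5. 2400.0ms @ 12/5 + 600.0ms (3/5)
6. 3000.0ms @ 3 + 3000.0ms (3)

note 6 onset = 3b = 3000.0ms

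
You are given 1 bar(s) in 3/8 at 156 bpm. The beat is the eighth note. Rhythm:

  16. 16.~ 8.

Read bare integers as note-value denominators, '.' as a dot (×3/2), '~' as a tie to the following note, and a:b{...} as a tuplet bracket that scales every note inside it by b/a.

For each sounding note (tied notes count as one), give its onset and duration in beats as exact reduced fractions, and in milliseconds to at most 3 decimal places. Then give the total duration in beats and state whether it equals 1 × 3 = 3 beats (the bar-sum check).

1) 0.0ms=0b +288.462ms=3/4b
2) 288.462ms=3/4b +865.385ms=9/4b
Σ=3b of 3 (156bpm 3/8) — PASS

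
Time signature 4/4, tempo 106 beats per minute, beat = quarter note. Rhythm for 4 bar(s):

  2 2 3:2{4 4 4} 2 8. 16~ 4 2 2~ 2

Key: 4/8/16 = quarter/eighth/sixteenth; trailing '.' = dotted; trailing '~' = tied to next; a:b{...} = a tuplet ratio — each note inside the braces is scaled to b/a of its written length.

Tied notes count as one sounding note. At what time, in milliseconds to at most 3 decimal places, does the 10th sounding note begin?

1. 0.0ms @ 0 + 1132.075ms (2)
2. 1132.075ms @ 2 + 1132.075ms (2)
3. 2264.151ms @ 4 + 377.358ms (2/3)
4. 2641.509ms @ 14/3 + 377.358ms (2/3)
5. 3018.868ms @ 16/3 + 377.358ms (2/3)
6. 3396.226ms @ 6 + 1132.075ms (2)
7. 4528.302ms @ 8 + 424.528ms (3/4)
8. 4952.83ms @ 35/4 + 707.547ms (5/4)
9. 5660.377ms @ 10 + 1132.075ms (2)
10. 6792.453ms @ 12 + 2264.151ms (4)

note 10 onset = 12b = 6792.453ms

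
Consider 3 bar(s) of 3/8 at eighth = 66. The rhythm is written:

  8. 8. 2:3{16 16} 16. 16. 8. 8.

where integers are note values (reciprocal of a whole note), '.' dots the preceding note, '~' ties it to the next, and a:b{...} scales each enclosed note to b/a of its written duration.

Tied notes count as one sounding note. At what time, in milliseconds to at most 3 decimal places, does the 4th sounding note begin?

1. 0.0ms @ 0 + 1363.636ms (3/2)
2. 1363.636ms @ 3/2 + 1363.636ms (3/2)
3. 2727.273ms @ 3 + 681.818ms (3/4)
4. 3409.091ms @ 15/4 + 681.818ms (3/4)
5. 4090.909ms @ 9/2 + 681.818ms (3/4)
6. 4772.727ms @ 21/4 + 681.818ms (3/4)
7. 5454.545ms @ 6 + 1363.636ms (3/2)
8. 6818.182ms @ 15/2 + 1363.636ms (3/2)

note 4 onset = 15/4b = 3409.091ms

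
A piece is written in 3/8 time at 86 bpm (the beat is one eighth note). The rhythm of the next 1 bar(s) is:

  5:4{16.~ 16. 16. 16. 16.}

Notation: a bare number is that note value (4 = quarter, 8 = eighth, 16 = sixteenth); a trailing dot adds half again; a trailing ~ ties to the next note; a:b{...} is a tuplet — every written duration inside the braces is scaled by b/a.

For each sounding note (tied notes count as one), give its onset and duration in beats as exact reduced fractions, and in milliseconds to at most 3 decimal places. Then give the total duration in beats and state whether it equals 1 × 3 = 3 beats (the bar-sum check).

1) 0.0ms=0b +837.209ms=6/5b
2) 837.209ms=6/5b +418.605ms=3/5b
3) 1255.814ms=9/5b +418.605ms=3/5b
4) 1674.419ms=12/5b +418.605ms=3/5b
Σ=3b of 3 (86bpm 3/8) — PASS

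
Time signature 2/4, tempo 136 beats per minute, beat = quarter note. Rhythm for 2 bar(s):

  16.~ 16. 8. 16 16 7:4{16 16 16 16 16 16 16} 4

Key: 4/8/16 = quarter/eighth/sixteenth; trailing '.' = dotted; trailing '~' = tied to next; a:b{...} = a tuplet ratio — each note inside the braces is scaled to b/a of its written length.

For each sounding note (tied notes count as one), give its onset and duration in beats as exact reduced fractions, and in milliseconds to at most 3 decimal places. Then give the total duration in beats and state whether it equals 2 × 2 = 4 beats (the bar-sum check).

1) 0.0ms=0b +330.882ms=3/4b
2) 330.882ms=3/4b +330.882ms=3/4b
3) 661.765ms=3/2b +110.294ms=1/4b
4) 772.059ms=7/4b +110.294ms=1/4b
5) 882.353ms=2b +63.025ms=1/7b
6) 945.378ms=15/7b +63.025ms=1/7b
7) 1008.403ms=16/7b +63.025ms=1/7b
8) 1071.429ms=17/7b +63.025ms=1/7b
9) 1134.454ms=18/7b +63.025ms=1/7b
10) 1197.479ms=19/7b +63.025ms=1/7b
11) 1260.504ms=20/7b +63.025ms=1/7b
12) 1323.529ms=3b +441.176ms=1b
Σ=4b of 4 (136bpm 2/4) — PASS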